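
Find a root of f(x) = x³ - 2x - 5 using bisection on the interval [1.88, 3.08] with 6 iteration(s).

f(x) = x³ - 2x - 5
Initial interval: [1.88, 3.08]

Iteration 1:
  c_1 = (1.880000 + 3.080000)/2 = 2.480000
  f(c_1) = f(2.480000) = 5.292992
  f(a) × f(c) < 0, new interval: [1.880000, 2.480000]
Iteration 2:
  c_2 = (1.880000 + 2.480000)/2 = 2.180000
  f(c_2) = f(2.180000) = 1.000232
  f(a) × f(c) < 0, new interval: [1.880000, 2.180000]
Iteration 3:
  c_3 = (1.880000 + 2.180000)/2 = 2.030000
  f(c_3) = f(2.030000) = -0.694573
  f(a) × f(c) ≥ 0, new interval: [2.030000, 2.180000]
Iteration 4:
  c_4 = (2.030000 + 2.180000)/2 = 2.105000
  f(c_4) = f(2.105000) = 0.117308
  f(a) × f(c) < 0, new interval: [2.030000, 2.105000]
Iteration 5:
  c_5 = (2.030000 + 2.105000)/2 = 2.067500
  f(c_5) = f(2.067500) = -0.297355
  f(a) × f(c) ≥ 0, new interval: [2.067500, 2.105000]
Iteration 6:
  c_6 = (2.067500 + 2.105000)/2 = 2.086250
  f(c_6) = f(2.086250) = -0.092224
  f(a) × f(c) ≥ 0, new interval: [2.086250, 2.105000]

After 6 iteration(s), the approximation is c_6 = 2.086250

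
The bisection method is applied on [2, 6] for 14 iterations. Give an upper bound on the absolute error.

Bisection error bound: |error| ≤ (b-a)/2^n
|error| ≤ (6 - 2)/2^14 = 4/2^14
|error| ≤ 0.0002441406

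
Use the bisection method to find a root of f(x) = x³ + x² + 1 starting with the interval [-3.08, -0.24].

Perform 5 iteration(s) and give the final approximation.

f(x) = x³ + x² + 1
Initial interval: [-3.08, -0.24]

Iteration 1:
  c_1 = (-3.080000 + (-0.240000))/2 = -1.660000
  f(c_1) = f(-1.660000) = -0.818696
  f(a) × f(c) ≥ 0, new interval: [-1.660000, -0.240000]
Iteration 2:
  c_2 = (-1.660000 + (-0.240000))/2 = -0.950000
  f(c_2) = f(-0.950000) = 1.045125
  f(a) × f(c) < 0, new interval: [-1.660000, -0.950000]
Iteration 3:
  c_3 = (-1.660000 + (-0.950000))/2 = -1.305000
  f(c_3) = f(-1.305000) = 0.480577
  f(a) × f(c) < 0, new interval: [-1.660000, -1.305000]
Iteration 4:
  c_4 = (-1.660000 + (-1.305000))/2 = -1.482500
  f(c_4) = f(-1.482500) = -0.060442
  f(a) × f(c) ≥ 0, new interval: [-1.482500, -1.305000]
Iteration 5:
  c_5 = (-1.482500 + (-1.305000))/2 = -1.393750
  f(c_5) = f(-1.393750) = 0.235125
  f(a) × f(c) < 0, new interval: [-1.482500, -1.393750]

After 5 iteration(s), the approximation is c_5 = -1.393750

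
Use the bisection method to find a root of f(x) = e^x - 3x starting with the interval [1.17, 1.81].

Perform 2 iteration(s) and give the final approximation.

f(x) = e^x - 3x
Initial interval: [1.17, 1.81]

Iteration 1:
  c_1 = (1.170000 + 1.810000)/2 = 1.490000
  f(c_1) = f(1.490000) = -0.032904
  f(a) × f(c) ≥ 0, new interval: [1.490000, 1.810000]
Iteration 2:
  c_2 = (1.490000 + 1.810000)/2 = 1.650000
  f(c_2) = f(1.650000) = 0.256980
  f(a) × f(c) < 0, new interval: [1.490000, 1.650000]

After 2 iteration(s), the approximation is c_2 = 1.650000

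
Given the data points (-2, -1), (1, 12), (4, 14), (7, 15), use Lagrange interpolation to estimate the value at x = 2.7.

Lagrange interpolation formula:
P(x) = Σ yᵢ × Lᵢ(x)
where Lᵢ(x) = Π_{j≠i} (x - xⱼ)/(xᵢ - xⱼ)

L_0(2.7) = (2.7 - 1)/(-2 - 1) × (2.7 - 4)/(-2 - 4) × (2.7 - 7)/(-2 - 7) = -0.058660
L_1(2.7) = (2.7 - (-2))/(1 - (-2)) × (2.7 - 4)/(1 - 4) × (2.7 - 7)/(1 - 7) = 0.486537
L_2(2.7) = (2.7 - (-2))/(4 - (-2)) × (2.7 - 1)/(4 - 1) × (2.7 - 7)/(4 - 7) = 0.636241
L_3(2.7) = (2.7 - (-2))/(7 - (-2)) × (2.7 - 1)/(7 - 1) × (2.7 - 4)/(7 - 4) = -0.064117

P(2.7) = (-1)×L_0(2.7) + 12×L_1(2.7) + 14×L_2(2.7) + 15×L_3(2.7)
P(2.7) = 13.842716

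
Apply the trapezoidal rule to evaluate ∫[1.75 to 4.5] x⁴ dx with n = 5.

f(x) = x⁴
a = 1.75, b = 4.5, n = 5
h = (b - a)/n = 0.550000

Trapezoidal rule: (h/2)[f(x₀) + 2f(x₁) + 2f(x₂) + ... + f(xₙ)]

x_0 = 1.7500, f(x_0) = 9.378906, coefficient = 1
x_1 = 2.3000, f(x_1) = 27.984100, coefficient = 2
x_2 = 2.8500, f(x_2) = 65.975006, coefficient = 2
x_3 = 3.4000, f(x_3) = 133.633600, coefficient = 2
x_4 = 3.9500, f(x_4) = 243.438006, coefficient = 2
x_5 = 4.5000, f(x_5) = 410.062500, coefficient = 1

I ≈ (0.550000/2) × 1361.502831 = 374.413279
Exact value: 365.773633
Error: 8.639646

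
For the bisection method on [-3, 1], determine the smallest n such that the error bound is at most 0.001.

We need (b-a)/2^n ≤ 0.001
(1 - (-3))/2^n ≤ 0.001
4/2^n ≤ 0.001
2^n ≥ 4000
n ≥ log₂(4000) = 11.97
n ≥ 12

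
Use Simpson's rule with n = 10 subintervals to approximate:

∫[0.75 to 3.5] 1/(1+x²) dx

f(x) = 1/(1+x²)
a = 0.75, b = 3.5, n = 10
h = (b - a)/n = 0.275000

Simpson's rule: (h/3)[f(x₀) + 4f(x₁) + 2f(x₂) + ... + f(xₙ)]

x_0 = 0.7500, f(x_0) = 0.640000, coefficient = 1
x_1 = 1.0250, f(x_1) = 0.487656, coefficient = 4
x_2 = 1.3000, f(x_2) = 0.371747, coefficient = 2
x_3 = 1.5750, f(x_3) = 0.287305, coefficient = 4
x_4 = 1.8500, f(x_4) = 0.226116, coefficient = 2
x_5 = 2.1250, f(x_5) = 0.181303, coefficient = 4
x_6 = 2.4000, f(x_6) = 0.147929, coefficient = 2
x_7 = 2.6750, f(x_7) = 0.122615, coefficient = 4
x_8 = 2.9500, f(x_8) = 0.103066, coefficient = 2
x_9 = 3.2250, f(x_9) = 0.087714, coefficient = 4
x_10 = 3.5000, f(x_10) = 0.075472, coefficient = 1

I ≈ (0.275000/3) × 7.079563 = 0.648960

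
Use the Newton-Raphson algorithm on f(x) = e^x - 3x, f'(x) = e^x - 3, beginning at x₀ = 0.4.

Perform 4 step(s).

f(x) = e^x - 3x
f'(x) = e^x - 3
x₀ = 0.4

Newton-Raphson formula: x_{n+1} = x_n - f(x_n)/f'(x_n)

Iteration 1:
  f(0.400000) = 0.291825
  f'(0.400000) = -1.508175
  x_1 = 0.400000 - 0.291825/(-1.508175) = 0.593495
Iteration 2:
  f(0.593495) = 0.029819
  f'(0.593495) = -1.189695
  x_2 = 0.593495 - 0.029819/(-1.189695) = 0.618560
Iteration 3:
  f(0.618560) = 0.000573
  f'(0.618560) = -1.143747
  x_3 = 0.618560 - 0.000573/(-1.143747) = 0.619061
Iteration 4:
  f(0.619061) = 0.000000
  f'(0.619061) = -1.142817
  x_4 = 0.619061 - 0.000000/(-1.142817) = 0.619061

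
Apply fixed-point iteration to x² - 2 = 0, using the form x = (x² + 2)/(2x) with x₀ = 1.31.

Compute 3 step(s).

Equation: x² - 2 = 0
Fixed-point form: x = (x² + 2)/(2x)
x₀ = 1.31

x_1 = g(1.310000) = 1.418359
x_2 = g(1.418359) = 1.414220
x_3 = g(1.414220) = 1.414214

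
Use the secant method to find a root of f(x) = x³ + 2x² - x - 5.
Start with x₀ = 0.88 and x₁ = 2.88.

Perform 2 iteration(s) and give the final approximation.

f(x) = x³ + 2x² - x - 5
x₀ = 0.88, x₁ = 2.88

Secant formula: x_{n+1} = x_n - f(x_n)(x_n - x_{n-1})/(f(x_n) - f(x_{n-1}))

Iteration 1:
  f(0.880000) = -3.649728
  f(2.880000) = 32.596672
  x_2 = 2.880000 - 32.596672×(2.880000 - 0.880000)/(32.596672 - (-3.649728))
       = 1.081384
Iteration 2:
  f(2.880000) = 32.596672
  f(1.081384) = -2.478038
  x_3 = 1.081384 - (-2.478038)×(1.081384 - 2.880000)/(-2.478038 - 32.596672)
       = 1.208457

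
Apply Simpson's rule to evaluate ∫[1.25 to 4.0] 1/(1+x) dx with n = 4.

f(x) = 1/(1+x)
a = 1.25, b = 4.0, n = 4
h = (b - a)/n = 0.687500

Simpson's rule: (h/3)[f(x₀) + 4f(x₁) + 2f(x₂) + ... + f(xₙ)]

x_0 = 1.2500, f(x_0) = 0.444444, coefficient = 1
x_1 = 1.9375, f(x_1) = 0.340426, coefficient = 4
x_2 = 2.6250, f(x_2) = 0.275862, coefficient = 2
x_3 = 3.3125, f(x_3) = 0.231884, coefficient = 4
x_4 = 4.0000, f(x_4) = 0.200000, coefficient = 1

I ≈ (0.687500/3) × 3.485407 = 0.798739
Exact value: 0.798508
Error: 0.000231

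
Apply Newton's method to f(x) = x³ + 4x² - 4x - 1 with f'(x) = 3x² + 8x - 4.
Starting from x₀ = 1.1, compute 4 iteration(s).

f(x) = x³ + 4x² - 4x - 1
f'(x) = 3x² + 8x - 4
x₀ = 1.1

Newton-Raphson formula: x_{n+1} = x_n - f(x_n)/f'(x_n)

Iteration 1:
  f(1.100000) = 0.771000
  f'(1.100000) = 8.430000
  x_1 = 1.100000 - 0.771000/8.430000 = 1.008541
Iteration 2:
  f(1.008541) = 0.060298
  f'(1.008541) = 7.119792
  x_2 = 1.008541 - 0.060298/7.119792 = 1.000072
Iteration 3:
  f(1.000072) = 0.000503
  f'(1.000072) = 7.001007
  x_3 = 1.000072 - 0.000503/7.001007 = 1.000000
Iteration 4:
  f(1.000000) = 0.000000
  f'(1.000000) = 7.000000
  x_4 = 1.000000 - 0.000000/7.000000 = 1.000000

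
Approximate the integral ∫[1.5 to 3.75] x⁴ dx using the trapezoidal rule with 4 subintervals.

f(x) = x⁴
a = 1.5, b = 3.75, n = 4
h = (b - a)/n = 0.562500

Trapezoidal rule: (h/2)[f(x₀) + 2f(x₁) + 2f(x₂) + ... + f(xₙ)]

x_0 = 1.5000, f(x_0) = 5.062500, coefficient = 1
x_1 = 2.0625, f(x_1) = 18.095718, coefficient = 2
x_2 = 2.6250, f(x_2) = 47.480713, coefficient = 2
x_3 = 3.1875, f(x_3) = 103.228775, coefficient = 2
x_4 = 3.7500, f(x_4) = 197.753906, coefficient = 1

I ≈ (0.562500/2) × 540.426819 = 151.995043
Exact value: 146.796680
Error: 5.198363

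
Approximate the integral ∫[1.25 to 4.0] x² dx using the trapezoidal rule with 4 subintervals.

f(x) = x²
a = 1.25, b = 4.0, n = 4
h = (b - a)/n = 0.687500

Trapezoidal rule: (h/2)[f(x₀) + 2f(x₁) + 2f(x₂) + ... + f(xₙ)]

x_0 = 1.2500, f(x_0) = 1.562500, coefficient = 1
x_1 = 1.9375, f(x_1) = 3.753906, coefficient = 2
x_2 = 2.6250, f(x_2) = 6.890625, coefficient = 2
x_3 = 3.3125, f(x_3) = 10.972656, coefficient = 2
x_4 = 4.0000, f(x_4) = 16.000000, coefficient = 1

I ≈ (0.687500/2) × 60.796875 = 20.898926
Exact value: 20.682292
Error: 0.216634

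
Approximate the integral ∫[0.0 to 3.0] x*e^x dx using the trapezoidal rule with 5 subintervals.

f(x) = x*e^x
a = 0.0, b = 3.0, n = 5
h = (b - a)/n = 0.600000

Trapezoidal rule: (h/2)[f(x₀) + 2f(x₁) + 2f(x₂) + ... + f(xₙ)]

x_0 = 0.0000, f(x_0) = 0.000000, coefficient = 1
x_1 = 0.6000, f(x_1) = 1.093271, coefficient = 2
x_2 = 1.2000, f(x_2) = 3.984140, coefficient = 2
x_3 = 1.8000, f(x_3) = 10.889365, coefficient = 2
x_4 = 2.4000, f(x_4) = 26.455623, coefficient = 2
x_5 = 3.0000, f(x_5) = 60.256611, coefficient = 1

I ≈ (0.600000/2) × 145.101411 = 43.530423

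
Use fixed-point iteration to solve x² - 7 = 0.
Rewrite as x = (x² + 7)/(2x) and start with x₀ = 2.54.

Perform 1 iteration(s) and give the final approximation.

Equation: x² - 7 = 0
Fixed-point form: x = (x² + 7)/(2x)
x₀ = 2.54

x_1 = g(2.540000) = 2.647953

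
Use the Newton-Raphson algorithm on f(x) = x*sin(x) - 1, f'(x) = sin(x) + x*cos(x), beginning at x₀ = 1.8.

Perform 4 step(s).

f(x) = x*sin(x) - 1
f'(x) = sin(x) + x*cos(x)
x₀ = 1.8

Newton-Raphson formula: x_{n+1} = x_n - f(x_n)/f'(x_n)

Iteration 1:
  f(1.800000) = 0.752926
  f'(1.800000) = 0.564884
  x_1 = 1.800000 - 0.752926/0.564884 = 0.467114
Iteration 2:
  f(0.467114) = -0.789653
  f'(0.467114) = 0.867384
  x_2 = 0.467114 - (-0.789653)/0.867384 = 1.377499
Iteration 3:
  f(1.377499) = 0.351844
  f'(1.377499) = 1.245988
  x_3 = 1.377499 - 0.351844/1.245988 = 1.095117
Iteration 4:
  f(1.095117) = -0.026461
  f'(1.095117) = 1.390482
  x_4 = 1.095117 - (-0.026461)/1.390482 = 1.114147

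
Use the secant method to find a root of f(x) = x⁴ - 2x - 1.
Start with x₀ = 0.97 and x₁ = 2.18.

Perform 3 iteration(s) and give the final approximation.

f(x) = x⁴ - 2x - 1
x₀ = 0.97, x₁ = 2.18

Secant formula: x_{n+1} = x_n - f(x_n)(x_n - x_{n-1})/(f(x_n) - f(x_{n-1}))

Iteration 1:
  f(0.970000) = -2.054707
  f(2.180000) = 17.225306
  x_2 = 2.180000 - 17.225306×(2.180000 - 0.970000)/(17.225306 - (-2.054707))
       = 1.098952
Iteration 2:
  f(2.180000) = 17.225306
  f(1.098952) = -1.739376
  x_3 = 1.098952 - (-1.739376)×(1.098952 - 2.180000)/(-1.739376 - 17.225306)
       = 1.198102
Iteration 3:
  f(1.098952) = -1.739376
  f(1.198102) = -1.335692
  x_4 = 1.198102 - (-1.335692)×(1.198102 - 1.098952)/(-1.335692 - (-1.739376))
       = 1.526165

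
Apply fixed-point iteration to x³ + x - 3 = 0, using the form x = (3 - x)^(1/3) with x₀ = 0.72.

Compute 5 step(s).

Equation: x³ + x - 3 = 0
Fixed-point form: x = (3 - x)^(1/3)
x₀ = 0.72

x_1 = g(0.720000) = 1.316169
x_2 = g(1.316169) = 1.189687
x_3 = g(1.189687) = 1.218759
x_4 = g(1.218759) = 1.212200
x_5 = g(1.212200) = 1.213686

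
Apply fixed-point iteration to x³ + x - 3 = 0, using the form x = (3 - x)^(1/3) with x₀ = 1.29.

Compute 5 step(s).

Equation: x³ + x - 3 = 0
Fixed-point form: x = (3 - x)^(1/3)
x₀ = 1.29

x_1 = g(1.290000) = 1.195819
x_2 = g(1.195819) = 1.217382
x_3 = g(1.217382) = 1.212512
x_4 = g(1.212512) = 1.213615
x_5 = g(1.213615) = 1.213366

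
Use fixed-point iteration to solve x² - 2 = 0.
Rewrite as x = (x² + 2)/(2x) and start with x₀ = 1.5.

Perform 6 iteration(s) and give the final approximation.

Equation: x² - 2 = 0
Fixed-point form: x = (x² + 2)/(2x)
x₀ = 1.5

x_1 = g(1.500000) = 1.416667
x_2 = g(1.416667) = 1.414216
x_3 = g(1.414216) = 1.414214
x_4 = g(1.414214) = 1.414214
x_5 = g(1.414214) = 1.414214
x_6 = g(1.414214) = 1.414214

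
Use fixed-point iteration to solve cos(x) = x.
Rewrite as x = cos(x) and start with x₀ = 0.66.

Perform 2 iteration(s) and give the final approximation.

Equation: cos(x) = x
Fixed-point form: x = cos(x)
x₀ = 0.66

x_1 = g(0.660000) = 0.789992
x_2 = g(0.789992) = 0.703851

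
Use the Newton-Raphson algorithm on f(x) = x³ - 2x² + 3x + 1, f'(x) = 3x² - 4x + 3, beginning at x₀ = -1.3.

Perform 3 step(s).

f(x) = x³ - 2x² + 3x + 1
f'(x) = 3x² - 4x + 3
x₀ = -1.3

Newton-Raphson formula: x_{n+1} = x_n - f(x_n)/f'(x_n)

Iteration 1:
  f(-1.300000) = -8.477000
  f'(-1.300000) = 13.270000
  x_1 = -1.300000 - (-8.477000)/13.270000 = -0.661191
Iteration 2:
  f(-0.661191) = -2.146973
  f'(-0.661191) = 6.956282
  x_2 = -0.661191 - (-2.146973)/6.956282 = -0.352553
Iteration 3:
  f(-0.352553) = -0.350065
  f'(-0.352553) = 4.783091
  x_3 = -0.352553 - (-0.350065)/4.783091 = -0.279365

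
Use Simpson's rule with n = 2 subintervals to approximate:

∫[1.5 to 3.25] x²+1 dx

f(x) = x²+1
a = 1.5, b = 3.25, n = 2
h = (b - a)/n = 0.875000

Simpson's rule: (h/3)[f(x₀) + 4f(x₁) + 2f(x₂) + ... + f(xₙ)]

x_0 = 1.5000, f(x_0) = 3.250000, coefficient = 1
x_1 = 2.3750, f(x_1) = 6.640625, coefficient = 4
x_2 = 3.2500, f(x_2) = 11.562500, coefficient = 1

I ≈ (0.875000/3) × 41.375000 = 12.067708
Exact value: 12.067708
Error: 0.000000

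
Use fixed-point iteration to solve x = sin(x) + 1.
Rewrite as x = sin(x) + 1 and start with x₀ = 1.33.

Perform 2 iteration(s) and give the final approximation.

Equation: x = sin(x) + 1
Fixed-point form: x = sin(x) + 1
x₀ = 1.33

x_1 = g(1.330000) = 1.971148
x_2 = g(1.971148) = 1.920924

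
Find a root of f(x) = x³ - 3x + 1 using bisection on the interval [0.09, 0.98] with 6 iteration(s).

f(x) = x³ - 3x + 1
Initial interval: [0.09, 0.98]

Iteration 1:
  c_1 = (0.090000 + 0.980000)/2 = 0.535000
  f(c_1) = f(0.535000) = -0.451870
  f(a) × f(c) < 0, new interval: [0.090000, 0.535000]
Iteration 2:
  c_2 = (0.090000 + 0.535000)/2 = 0.312500
  f(c_2) = f(0.312500) = 0.093018
  f(a) × f(c) ≥ 0, new interval: [0.312500, 0.535000]
Iteration 3:
  c_3 = (0.312500 + 0.535000)/2 = 0.423750
  f(c_3) = f(0.423750) = -0.195160
  f(a) × f(c) < 0, new interval: [0.312500, 0.423750]
Iteration 4:
  c_4 = (0.312500 + 0.423750)/2 = 0.368125
  f(c_4) = f(0.368125) = -0.054488
  f(a) × f(c) < 0, new interval: [0.312500, 0.368125]
Iteration 5:
  c_5 = (0.312500 + 0.368125)/2 = 0.340313
  f(c_5) = f(0.340313) = 0.018475
  f(a) × f(c) ≥ 0, new interval: [0.340313, 0.368125]
Iteration 6:
  c_6 = (0.340313 + 0.368125)/2 = 0.354219
  f(c_6) = f(0.354219) = -0.018212
  f(a) × f(c) < 0, new interval: [0.340313, 0.354219]

After 6 iteration(s), the approximation is c_6 = 0.354219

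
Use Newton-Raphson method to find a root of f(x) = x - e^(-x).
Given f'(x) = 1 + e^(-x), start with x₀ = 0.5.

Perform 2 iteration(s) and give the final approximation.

f(x) = x - e^(-x)
f'(x) = 1 + e^(-x)
x₀ = 0.5

Newton-Raphson formula: x_{n+1} = x_n - f(x_n)/f'(x_n)

Iteration 1:
  f(0.500000) = -0.106531
  f'(0.500000) = 1.606531
  x_1 = 0.500000 - (-0.106531)/1.606531 = 0.566311
Iteration 2:
  f(0.566311) = -0.001305
  f'(0.566311) = 1.567616
  x_2 = 0.566311 - (-0.001305)/1.567616 = 0.567143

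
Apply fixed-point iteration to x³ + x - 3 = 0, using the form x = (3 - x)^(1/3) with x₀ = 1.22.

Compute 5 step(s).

Equation: x³ + x - 3 = 0
Fixed-point form: x = (3 - x)^(1/3)
x₀ = 1.22

x_1 = g(1.220000) = 1.211918
x_2 = g(1.211918) = 1.213750
x_3 = g(1.213750) = 1.213335
x_4 = g(1.213335) = 1.213429
x_5 = g(1.213429) = 1.213408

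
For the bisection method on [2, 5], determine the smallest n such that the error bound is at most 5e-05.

We need (b-a)/2^n ≤ 5e-05
(5 - 2)/2^n ≤ 5e-05
3/2^n ≤ 5e-05
2^n ≥ 60000
n ≥ log₂(60000) = 15.87
n ≥ 16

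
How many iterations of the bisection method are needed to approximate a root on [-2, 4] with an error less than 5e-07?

We need (b-a)/2^n ≤ 5e-07
(4 - (-2))/2^n ≤ 5e-07
6/2^n ≤ 5e-07
2^n ≥ 12000000
n ≥ log₂(12000000) = 23.52
n ≥ 24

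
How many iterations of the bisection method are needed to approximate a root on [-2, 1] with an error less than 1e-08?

We need (b-a)/2^n ≤ 1e-08
(1 - (-2))/2^n ≤ 1e-08
3/2^n ≤ 1e-08
2^n ≥ 300000000
n ≥ log₂(300000000) = 28.16
n ≥ 29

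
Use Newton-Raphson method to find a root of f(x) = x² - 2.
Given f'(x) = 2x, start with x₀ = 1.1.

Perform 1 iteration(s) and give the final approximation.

f(x) = x² - 2
f'(x) = 2x
x₀ = 1.1

Newton-Raphson formula: x_{n+1} = x_n - f(x_n)/f'(x_n)

Iteration 1:
  f(1.100000) = -0.790000
  f'(1.100000) = 2.200000
  x_1 = 1.100000 - (-0.790000)/2.200000 = 1.459091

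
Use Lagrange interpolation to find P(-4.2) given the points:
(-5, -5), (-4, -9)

Lagrange interpolation formula:
P(x) = Σ yᵢ × Lᵢ(x)
where Lᵢ(x) = Π_{j≠i} (x - xⱼ)/(xᵢ - xⱼ)

L_0(-4.2) = (-4.2 - (-4))/(-5 - (-4)) = 0.200000
L_1(-4.2) = (-4.2 - (-5))/(-4 - (-5)) = 0.800000

P(-4.2) = (-5)×L_0(-4.2) + (-9)×L_1(-4.2)
P(-4.2) = -8.200000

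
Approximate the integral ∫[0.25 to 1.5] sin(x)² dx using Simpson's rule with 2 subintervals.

f(x) = sin(x)²
a = 0.25, b = 1.5, n = 2
h = (b - a)/n = 0.625000

Simpson's rule: (h/3)[f(x₀) + 4f(x₁) + 2f(x₂) + ... + f(xₙ)]

x_0 = 0.2500, f(x_0) = 0.061209, coefficient = 1
x_1 = 0.8750, f(x_1) = 0.589123, coefficient = 4
x_2 = 1.5000, f(x_2) = 0.994996, coefficient = 1

I ≈ (0.625000/3) × 3.412697 = 0.710979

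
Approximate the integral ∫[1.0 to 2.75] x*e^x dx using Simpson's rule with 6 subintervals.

f(x) = x*e^x
a = 1.0, b = 2.75, n = 6
h = (b - a)/n = 0.291667

Simpson's rule: (h/3)[f(x₀) + 4f(x₁) + 2f(x₂) + ... + f(xₙ)]

x_0 = 1.0000, f(x_0) = 2.718282, coefficient = 1
x_1 = 1.2917, f(x_1) = 4.700176, coefficient = 4
x_2 = 1.5833, f(x_2) = 7.712679, coefficient = 2
x_3 = 1.8750, f(x_3) = 12.226536, coefficient = 4
x_4 = 2.1667, f(x_4) = 18.913133, coefficient = 2
x_5 = 2.4583, f(x_5) = 28.726411, coefficient = 4
x_6 = 2.7500, f(x_6) = 43.017238, coefficient = 1

I ≈ (0.291667/3) × 281.599638 = 27.377743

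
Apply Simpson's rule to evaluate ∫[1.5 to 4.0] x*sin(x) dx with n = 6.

f(x) = x*sin(x)
a = 1.5, b = 4.0, n = 6
h = (b - a)/n = 0.416667

Simpson's rule: (h/3)[f(x₀) + 4f(x₁) + 2f(x₂) + ... + f(xₙ)]

x_0 = 1.5000, f(x_0) = 1.496242, coefficient = 1
x_1 = 1.9167, f(x_1) = 1.803163, coefficient = 4
x_2 = 2.3333, f(x_2) = 1.687200, coefficient = 2
x_3 = 2.7500, f(x_3) = 1.049568, coefficient = 4
x_4 = 3.1667, f(x_4) = -0.079393, coefficient = 2
x_5 = 3.5833, f(x_5) = -1.531924, coefficient = 4
x_6 = 4.0000, f(x_6) = -3.027210, coefficient = 1

I ≈ (0.416667/3) × 6.967875 = 0.967760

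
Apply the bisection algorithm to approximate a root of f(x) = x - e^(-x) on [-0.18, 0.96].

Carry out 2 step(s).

f(x) = x - e^(-x)
Initial interval: [-0.18, 0.96]

Iteration 1:
  c_1 = (-0.180000 + 0.960000)/2 = 0.390000
  f(c_1) = f(0.390000) = -0.287057
  f(a) × f(c) ≥ 0, new interval: [0.390000, 0.960000]
Iteration 2:
  c_2 = (0.390000 + 0.960000)/2 = 0.675000
  f(c_2) = f(0.675000) = 0.165844
  f(a) × f(c) < 0, new interval: [0.390000, 0.675000]

After 2 iteration(s), the approximation is c_2 = 0.675000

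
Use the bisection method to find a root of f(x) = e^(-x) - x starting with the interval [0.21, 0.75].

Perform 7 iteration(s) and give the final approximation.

f(x) = e^(-x) - x
Initial interval: [0.21, 0.75]

Iteration 1:
  c_1 = (0.210000 + 0.750000)/2 = 0.480000
  f(c_1) = f(0.480000) = 0.138783
  f(a) × f(c) ≥ 0, new interval: [0.480000, 0.750000]
Iteration 2:
  c_2 = (0.480000 + 0.750000)/2 = 0.615000
  f(c_2) = f(0.615000) = -0.074359
  f(a) × f(c) < 0, new interval: [0.480000, 0.615000]
Iteration 3:
  c_3 = (0.480000 + 0.615000)/2 = 0.547500
  f(c_3) = f(0.547500) = 0.030894
  f(a) × f(c) ≥ 0, new interval: [0.547500, 0.615000]
Iteration 4:
  c_4 = (0.547500 + 0.615000)/2 = 0.581250
  f(c_4) = f(0.581250) = -0.022051
  f(a) × f(c) < 0, new interval: [0.547500, 0.581250]
Iteration 5:
  c_5 = (0.547500 + 0.581250)/2 = 0.564375
  f(c_5) = f(0.564375) = 0.004340
  f(a) × f(c) ≥ 0, new interval: [0.564375, 0.581250]
Iteration 6:
  c_6 = (0.564375 + 0.581250)/2 = 0.572813
  f(c_6) = f(0.572813) = -0.008875
  f(a) × f(c) < 0, new interval: [0.564375, 0.572813]
Iteration 7:
  c_7 = (0.564375 + 0.572813)/2 = 0.568594
  f(c_7) = f(0.568594) = -0.002272
  f(a) × f(c) < 0, new interval: [0.564375, 0.568594]

After 7 iteration(s), the approximation is c_7 = 0.568594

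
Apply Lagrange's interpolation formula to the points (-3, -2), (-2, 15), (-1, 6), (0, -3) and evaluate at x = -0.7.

Lagrange interpolation formula:
P(x) = Σ yᵢ × Lᵢ(x)
where Lᵢ(x) = Π_{j≠i} (x - xⱼ)/(xᵢ - xⱼ)

L_0(-0.7) = (-0.7 - (-2))/(-3 - (-2)) × (-0.7 - (-1))/(-3 - (-1)) × (-0.7 - 0)/(-3 - 0) = 0.045500
L_1(-0.7) = (-0.7 - (-3))/(-2 - (-3)) × (-0.7 - (-1))/(-2 - (-1)) × (-0.7 - 0)/(-2 - 0) = -0.241500
L_2(-0.7) = (-0.7 - (-3))/(-1 - (-3)) × (-0.7 - (-2))/(-1 - (-2)) × (-0.7 - 0)/(-1 - 0) = 1.046500
L_3(-0.7) = (-0.7 - (-3))/(0 - (-3)) × (-0.7 - (-2))/(0 - (-2)) × (-0.7 - (-1))/(0 - (-1)) = 0.149500

P(-0.7) = (-2)×L_0(-0.7) + 15×L_1(-0.7) + 6×L_2(-0.7) + (-3)×L_3(-0.7)
P(-0.7) = 2.117000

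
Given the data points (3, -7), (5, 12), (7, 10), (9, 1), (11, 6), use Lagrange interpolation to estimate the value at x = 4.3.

Lagrange interpolation formula:
P(x) = Σ yᵢ × Lᵢ(x)
where Lᵢ(x) = Π_{j≠i} (x - xⱼ)/(xᵢ - xⱼ)

L_0(4.3) = (4.3 - 5)/(3 - 5) × (4.3 - 7)/(3 - 7) × (4.3 - 9)/(3 - 9) × (4.3 - 11)/(3 - 11) = 0.154990
L_1(4.3) = (4.3 - 3)/(5 - 3) × (4.3 - 7)/(5 - 7) × (4.3 - 9)/(5 - 9) × (4.3 - 11)/(5 - 11) = 1.151353
L_2(4.3) = (4.3 - 3)/(7 - 3) × (4.3 - 5)/(7 - 5) × (4.3 - 9)/(7 - 9) × (4.3 - 11)/(7 - 11) = -0.447748
L_3(4.3) = (4.3 - 3)/(9 - 3) × (4.3 - 5)/(9 - 5) × (4.3 - 7)/(9 - 7) × (4.3 - 11)/(9 - 11) = 0.171478
L_4(4.3) = (4.3 - 3)/(11 - 3) × (4.3 - 5)/(11 - 5) × (4.3 - 7)/(11 - 7) × (4.3 - 9)/(11 - 9) = -0.030073

P(4.3) = (-7)×L_0(4.3) + 12×L_1(4.3) + 10×L_2(4.3) + 1×L_3(4.3) + 6×L_4(4.3)
P(4.3) = 8.244866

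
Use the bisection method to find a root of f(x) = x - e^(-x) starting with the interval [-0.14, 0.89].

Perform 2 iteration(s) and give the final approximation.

f(x) = x - e^(-x)
Initial interval: [-0.14, 0.89]

Iteration 1:
  c_1 = (-0.140000 + 0.890000)/2 = 0.375000
  f(c_1) = f(0.375000) = -0.312289
  f(a) × f(c) ≥ 0, new interval: [0.375000, 0.890000]
Iteration 2:
  c_2 = (0.375000 + 0.890000)/2 = 0.632500
  f(c_2) = f(0.632500) = 0.101238
  f(a) × f(c) < 0, new interval: [0.375000, 0.632500]

After 2 iteration(s), the approximation is c_2 = 0.632500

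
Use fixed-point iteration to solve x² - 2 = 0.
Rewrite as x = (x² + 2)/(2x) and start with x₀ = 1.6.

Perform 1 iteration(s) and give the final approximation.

Equation: x² - 2 = 0
Fixed-point form: x = (x² + 2)/(2x)
x₀ = 1.6

x_1 = g(1.600000) = 1.425000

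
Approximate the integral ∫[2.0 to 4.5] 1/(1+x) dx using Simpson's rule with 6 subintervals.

f(x) = 1/(1+x)
a = 2.0, b = 4.5, n = 6
h = (b - a)/n = 0.416667

Simpson's rule: (h/3)[f(x₀) + 4f(x₁) + 2f(x₂) + ... + f(xₙ)]

x_0 = 2.0000, f(x_0) = 0.333333, coefficient = 1
x_1 = 2.4167, f(x_1) = 0.292683, coefficient = 4
x_2 = 2.8333, f(x_2) = 0.260870, coefficient = 2
x_3 = 3.2500, f(x_3) = 0.235294, coefficient = 4
x_4 = 3.6667, f(x_4) = 0.214286, coefficient = 2
x_5 = 4.0833, f(x_5) = 0.196721, coefficient = 4
x_6 = 4.5000, f(x_6) = 0.181818, coefficient = 1

I ≈ (0.416667/3) × 4.364255 = 0.606147
Exact value: 0.606136
Error: 0.000011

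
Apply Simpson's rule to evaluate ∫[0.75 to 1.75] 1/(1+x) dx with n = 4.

f(x) = 1/(1+x)
a = 0.75, b = 1.75, n = 4
h = (b - a)/n = 0.250000

Simpson's rule: (h/3)[f(x₀) + 4f(x₁) + 2f(x₂) + ... + f(xₙ)]

x_0 = 0.7500, f(x_0) = 0.571429, coefficient = 1
x_1 = 1.0000, f(x_1) = 0.500000, coefficient = 4
x_2 = 1.2500, f(x_2) = 0.444444, coefficient = 2
x_3 = 1.5000, f(x_3) = 0.400000, coefficient = 4
x_4 = 1.7500, f(x_4) = 0.363636, coefficient = 1

I ≈ (0.250000/3) × 5.423954 = 0.451996
Exact value: 0.451985
Error: 0.000011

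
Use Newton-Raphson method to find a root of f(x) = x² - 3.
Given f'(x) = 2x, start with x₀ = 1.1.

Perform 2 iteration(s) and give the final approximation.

f(x) = x² - 3
f'(x) = 2x
x₀ = 1.1

Newton-Raphson formula: x_{n+1} = x_n - f(x_n)/f'(x_n)

Iteration 1:
  f(1.100000) = -1.790000
  f'(1.100000) = 2.200000
  x_1 = 1.100000 - (-1.790000)/2.200000 = 1.913636
Iteration 2:
  f(1.913636) = 0.662004
  f'(1.913636) = 3.827273
  x_2 = 1.913636 - 0.662004/3.827273 = 1.740666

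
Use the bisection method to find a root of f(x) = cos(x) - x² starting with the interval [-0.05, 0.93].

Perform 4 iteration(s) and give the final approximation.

f(x) = cos(x) - x²
Initial interval: [-0.05, 0.93]

Iteration 1:
  c_1 = (-0.050000 + 0.930000)/2 = 0.440000
  f(c_1) = f(0.440000) = 0.711152
  f(a) × f(c) ≥ 0, new interval: [0.440000, 0.930000]
Iteration 2:
  c_2 = (0.440000 + 0.930000)/2 = 0.685000
  f(c_2) = f(0.685000) = 0.305194
  f(a) × f(c) ≥ 0, new interval: [0.685000, 0.930000]
Iteration 3:
  c_3 = (0.685000 + 0.930000)/2 = 0.807500
  f(c_3) = f(0.807500) = 0.039251
  f(a) × f(c) ≥ 0, new interval: [0.807500, 0.930000]
Iteration 4:
  c_4 = (0.807500 + 0.930000)/2 = 0.868750
  f(c_4) = f(0.868750) = -0.108945
  f(a) × f(c) < 0, new interval: [0.807500, 0.868750]

After 4 iteration(s), the approximation is c_4 = 0.868750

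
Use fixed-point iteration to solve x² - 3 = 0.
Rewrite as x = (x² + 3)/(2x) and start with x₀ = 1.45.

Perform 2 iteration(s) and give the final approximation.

Equation: x² - 3 = 0
Fixed-point form: x = (x² + 3)/(2x)
x₀ = 1.45

x_1 = g(1.450000) = 1.759483
x_2 = g(1.759483) = 1.732265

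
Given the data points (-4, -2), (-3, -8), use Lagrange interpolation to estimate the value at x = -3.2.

Lagrange interpolation formula:
P(x) = Σ yᵢ × Lᵢ(x)
where Lᵢ(x) = Π_{j≠i} (x - xⱼ)/(xᵢ - xⱼ)

L_0(-3.2) = (-3.2 - (-3))/(-4 - (-3)) = 0.200000
L_1(-3.2) = (-3.2 - (-4))/(-3 - (-4)) = 0.800000

P(-3.2) = (-2)×L_0(-3.2) + (-8)×L_1(-3.2)
P(-3.2) = -6.800000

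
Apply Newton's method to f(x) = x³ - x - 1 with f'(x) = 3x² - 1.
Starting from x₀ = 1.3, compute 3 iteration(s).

f(x) = x³ - x - 1
f'(x) = 3x² - 1
x₀ = 1.3

Newton-Raphson formula: x_{n+1} = x_n - f(x_n)/f'(x_n)

Iteration 1:
  f(1.300000) = -0.103000
  f'(1.300000) = 4.070000
  x_1 = 1.300000 - (-0.103000)/4.070000 = 1.325307
Iteration 2:
  f(1.325307) = 0.002514
  f'(1.325307) = 4.269317
  x_2 = 1.325307 - 0.002514/4.269317 = 1.324718
Iteration 3:
  f(1.324718) = 0.000001
  f'(1.324718) = 4.264636
  x_3 = 1.324718 - 0.000001/4.264636 = 1.324718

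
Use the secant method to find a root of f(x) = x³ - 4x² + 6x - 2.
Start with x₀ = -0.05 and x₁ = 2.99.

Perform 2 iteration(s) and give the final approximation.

f(x) = x³ - 4x² + 6x - 2
x₀ = -0.05, x₁ = 2.99

Secant formula: x_{n+1} = x_n - f(x_n)(x_n - x_{n-1})/(f(x_n) - f(x_{n-1}))

Iteration 1:
  f(-0.050000) = -2.310125
  f(2.990000) = 6.910499
  x_2 = 2.990000 - 6.910499×(2.990000 - (-0.050000))/(6.910499 - (-2.310125))
       = 0.711638
Iteration 2:
  f(2.990000) = 6.910499
  f(0.711638) = 0.604508
  x_3 = 0.711638 - 0.604508×(0.711638 - 2.990000)/(0.604508 - 6.910499)
       = 0.493229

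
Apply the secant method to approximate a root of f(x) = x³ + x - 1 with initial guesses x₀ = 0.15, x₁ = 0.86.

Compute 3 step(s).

f(x) = x³ + x - 1
x₀ = 0.15, x₁ = 0.86

Secant formula: x_{n+1} = x_n - f(x_n)(x_n - x_{n-1})/(f(x_n) - f(x_{n-1}))

Iteration 1:
  f(0.150000) = -0.846625
  f(0.860000) = 0.496056
  x_2 = 0.860000 - 0.496056×(0.860000 - 0.150000)/(0.496056 - (-0.846625))
       = 0.597689
Iteration 2:
  f(0.860000) = 0.496056
  f(0.597689) = -0.188797
  x_3 = 0.597689 - (-0.188797)×(0.597689 - 0.860000)/(-0.188797 - 0.496056)
       = 0.670002
Iteration 3:
  f(0.597689) = -0.188797
  f(0.670002) = -0.029233
  x_4 = 0.670002 - (-0.029233)×(0.670002 - 0.597689)/(-0.029233 - (-0.188797))
       = 0.683250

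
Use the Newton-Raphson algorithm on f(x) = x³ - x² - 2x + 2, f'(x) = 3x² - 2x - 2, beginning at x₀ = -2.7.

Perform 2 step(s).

f(x) = x³ - x² - 2x + 2
f'(x) = 3x² - 2x - 2
x₀ = -2.7

Newton-Raphson formula: x_{n+1} = x_n - f(x_n)/f'(x_n)

Iteration 1:
  f(-2.700000) = -19.573000
  f'(-2.700000) = 25.270000
  x_1 = -2.700000 - (-19.573000)/25.270000 = -1.925445
Iteration 2:
  f(-1.925445) = -4.994727
  f'(-1.925445) = 12.972908
  x_2 = -1.925445 - (-4.994727)/12.972908 = -1.540433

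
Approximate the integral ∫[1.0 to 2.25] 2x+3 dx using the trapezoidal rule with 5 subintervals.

f(x) = 2x+3
a = 1.0, b = 2.25, n = 5
h = (b - a)/n = 0.250000

Trapezoidal rule: (h/2)[f(x₀) + 2f(x₁) + 2f(x₂) + ... + f(xₙ)]

x_0 = 1.0000, f(x_0) = 5.000000, coefficient = 1
x_1 = 1.2500, f(x_1) = 5.500000, coefficient = 2
x_2 = 1.5000, f(x_2) = 6.000000, coefficient = 2
x_3 = 1.7500, f(x_3) = 6.500000, coefficient = 2
x_4 = 2.0000, f(x_4) = 7.000000, coefficient = 2
x_5 = 2.2500, f(x_5) = 7.500000, coefficient = 1

I ≈ (0.250000/2) × 62.500000 = 7.812500
Exact value: 7.812500
Error: 0.000000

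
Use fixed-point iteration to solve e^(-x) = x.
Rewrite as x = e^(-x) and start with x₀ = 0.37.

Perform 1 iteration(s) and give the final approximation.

Equation: e^(-x) = x
Fixed-point form: x = e^(-x)
x₀ = 0.37

x_1 = g(0.370000) = 0.690734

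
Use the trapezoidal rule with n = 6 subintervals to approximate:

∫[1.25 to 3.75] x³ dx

f(x) = x³
a = 1.25, b = 3.75, n = 6
h = (b - a)/n = 0.416667

Trapezoidal rule: (h/2)[f(x₀) + 2f(x₁) + 2f(x₂) + ... + f(xₙ)]

x_0 = 1.2500, f(x_0) = 1.953125, coefficient = 1
x_1 = 1.6667, f(x_1) = 4.629630, coefficient = 2
x_2 = 2.0833, f(x_2) = 9.042245, coefficient = 2
x_3 = 2.5000, f(x_3) = 15.625000, coefficient = 2
x_4 = 2.9167, f(x_4) = 24.811921, coefficient = 2
x_5 = 3.3333, f(x_5) = 37.037037, coefficient = 2
x_6 = 3.7500, f(x_6) = 52.734375, coefficient = 1

I ≈ (0.416667/2) × 236.979167 = 49.370660
Exact value: 48.828125
Error: 0.542535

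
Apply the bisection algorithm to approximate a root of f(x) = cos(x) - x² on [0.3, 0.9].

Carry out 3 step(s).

f(x) = cos(x) - x²
Initial interval: [0.3, 0.9]

Iteration 1:
  c_1 = (0.300000 + 0.900000)/2 = 0.600000
  f(c_1) = f(0.600000) = 0.465336
  f(a) × f(c) ≥ 0, new interval: [0.600000, 0.900000]
Iteration 2:
  c_2 = (0.600000 + 0.900000)/2 = 0.750000
  f(c_2) = f(0.750000) = 0.169189
  f(a) × f(c) ≥ 0, new interval: [0.750000, 0.900000]
Iteration 3:
  c_3 = (0.750000 + 0.900000)/2 = 0.825000
  f(c_3) = f(0.825000) = -0.002068
  f(a) × f(c) < 0, new interval: [0.750000, 0.825000]

After 3 iteration(s), the approximation is c_3 = 0.825000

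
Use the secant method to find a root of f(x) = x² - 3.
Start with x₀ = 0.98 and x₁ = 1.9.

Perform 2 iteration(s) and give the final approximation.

f(x) = x² - 3
x₀ = 0.98, x₁ = 1.9

Secant formula: x_{n+1} = x_n - f(x_n)(x_n - x_{n-1})/(f(x_n) - f(x_{n-1}))

Iteration 1:
  f(0.980000) = -2.039600
  f(1.900000) = 0.610000
  x_2 = 1.900000 - 0.610000×(1.900000 - 0.980000)/(0.610000 - (-2.039600))
       = 1.688194
Iteration 2:
  f(1.900000) = 0.610000
  f(1.688194) = -0.150000
  x_3 = 1.688194 - (-0.150000)×(1.688194 - 1.900000)/(-0.150000 - 0.610000)
       = 1.729998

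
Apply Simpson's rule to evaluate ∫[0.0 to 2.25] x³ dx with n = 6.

f(x) = x³
a = 0.0, b = 2.25, n = 6
h = (b - a)/n = 0.375000

Simpson's rule: (h/3)[f(x₀) + 4f(x₁) + 2f(x₂) + ... + f(xₙ)]

x_0 = 0.0000, f(x_0) = 0.000000, coefficient = 1
x_1 = 0.3750, f(x_1) = 0.052734, coefficient = 4
x_2 = 0.7500, f(x_2) = 0.421875, coefficient = 2
x_3 = 1.1250, f(x_3) = 1.423828, coefficient = 4
x_4 = 1.5000, f(x_4) = 3.375000, coefficient = 2
x_5 = 1.8750, f(x_5) = 6.591797, coefficient = 4
x_6 = 2.2500, f(x_6) = 11.390625, coefficient = 1

I ≈ (0.375000/3) × 51.257812 = 6.407227
Exact value: 6.407227
Error: 0.000000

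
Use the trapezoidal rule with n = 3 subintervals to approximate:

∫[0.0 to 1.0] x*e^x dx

f(x) = x*e^x
a = 0.0, b = 1.0, n = 3
h = (b - a)/n = 0.333333

Trapezoidal rule: (h/2)[f(x₀) + 2f(x₁) + 2f(x₂) + ... + f(xₙ)]

x_0 = 0.0000, f(x_0) = 0.000000, coefficient = 1
x_1 = 0.3333, f(x_1) = 0.465204, coefficient = 2
x_2 = 0.6667, f(x_2) = 1.298489, coefficient = 2
x_3 = 1.0000, f(x_3) = 2.718282, coefficient = 1

I ≈ (0.333333/2) × 6.245669 = 1.040945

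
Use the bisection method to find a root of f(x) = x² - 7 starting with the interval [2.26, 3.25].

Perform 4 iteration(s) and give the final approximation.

f(x) = x² - 7
Initial interval: [2.26, 3.25]

Iteration 1:
  c_1 = (2.260000 + 3.250000)/2 = 2.755000
  f(c_1) = f(2.755000) = 0.590025
  f(a) × f(c) < 0, new interval: [2.260000, 2.755000]
Iteration 2:
  c_2 = (2.260000 + 2.755000)/2 = 2.507500
  f(c_2) = f(2.507500) = -0.712444
  f(a) × f(c) ≥ 0, new interval: [2.507500, 2.755000]
Iteration 3:
  c_3 = (2.507500 + 2.755000)/2 = 2.631250
  f(c_3) = f(2.631250) = -0.076523
  f(a) × f(c) ≥ 0, new interval: [2.631250, 2.755000]
Iteration 4:
  c_4 = (2.631250 + 2.755000)/2 = 2.693125
  f(c_4) = f(2.693125) = 0.252922
  f(a) × f(c) < 0, new interval: [2.631250, 2.693125]

After 4 iteration(s), the approximation is c_4 = 2.693125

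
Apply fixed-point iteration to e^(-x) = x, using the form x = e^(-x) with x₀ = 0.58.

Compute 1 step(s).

Equation: e^(-x) = x
Fixed-point form: x = e^(-x)
x₀ = 0.58

x_1 = g(0.580000) = 0.559898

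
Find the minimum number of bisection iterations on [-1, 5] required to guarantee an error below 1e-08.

We need (b-a)/2^n ≤ 1e-08
(5 - (-1))/2^n ≤ 1e-08
6/2^n ≤ 1e-08
2^n ≥ 600000000
n ≥ log₂(600000000) = 29.16
n ≥ 30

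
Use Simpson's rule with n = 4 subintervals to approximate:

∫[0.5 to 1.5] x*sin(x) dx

f(x) = x*sin(x)
a = 0.5, b = 1.5, n = 4
h = (b - a)/n = 0.250000

Simpson's rule: (h/3)[f(x₀) + 4f(x₁) + 2f(x₂) + ... + f(xₙ)]

x_0 = 0.5000, f(x_0) = 0.239713, coefficient = 1
x_1 = 0.7500, f(x_1) = 0.511229, coefficient = 4
x_2 = 1.0000, f(x_2) = 0.841471, coefficient = 2
x_3 = 1.2500, f(x_3) = 1.186231, coefficient = 4
x_4 = 1.5000, f(x_4) = 1.496242, coefficient = 1

I ≈ (0.250000/3) × 10.208737 = 0.850728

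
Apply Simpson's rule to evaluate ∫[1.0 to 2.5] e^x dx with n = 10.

f(x) = e^x
a = 1.0, b = 2.5, n = 10
h = (b - a)/n = 0.150000

Simpson's rule: (h/3)[f(x₀) + 4f(x₁) + 2f(x₂) + ... + f(xₙ)]

x_0 = 1.0000, f(x_0) = 2.718282, coefficient = 1
x_1 = 1.1500, f(x_1) = 3.158193, coefficient = 4
x_2 = 1.3000, f(x_2) = 3.669297, coefficient = 2
x_3 = 1.4500, f(x_3) = 4.263115, coefficient = 4
x_4 = 1.6000, f(x_4) = 4.953032, coefficient = 2
x_5 = 1.7500, f(x_5) = 5.754603, coefficient = 4
x_6 = 1.9000, f(x_6) = 6.685894, coefficient = 2
x_7 = 2.0500, f(x_7) = 7.767901, coefficient = 4
x_8 = 2.2000, f(x_8) = 9.025013, coefficient = 2
x_9 = 2.3500, f(x_9) = 10.485570, coefficient = 4
x_10 = 2.5000, f(x_10) = 12.182494, coefficient = 1

I ≈ (0.150000/3) × 189.284774 = 9.464239
Exact value: 9.464212
Error: 0.000027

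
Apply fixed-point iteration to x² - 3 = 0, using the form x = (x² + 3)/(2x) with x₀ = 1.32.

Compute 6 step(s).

Equation: x² - 3 = 0
Fixed-point form: x = (x² + 3)/(2x)
x₀ = 1.32

x_1 = g(1.320000) = 1.796364
x_2 = g(1.796364) = 1.733202
x_3 = g(1.733202) = 1.732051
x_4 = g(1.732051) = 1.732051
x_5 = g(1.732051) = 1.732051
x_6 = g(1.732051) = 1.732051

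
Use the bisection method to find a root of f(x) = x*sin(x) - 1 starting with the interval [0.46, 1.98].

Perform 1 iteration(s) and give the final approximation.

f(x) = x*sin(x) - 1
Initial interval: [0.46, 1.98]

Iteration 1:
  c_1 = (0.460000 + 1.980000)/2 = 1.220000
  f(c_1) = f(1.220000) = 0.145701
  f(a) × f(c) < 0, new interval: [0.460000, 1.220000]

After 1 iteration(s), the approximation is c_1 = 1.220000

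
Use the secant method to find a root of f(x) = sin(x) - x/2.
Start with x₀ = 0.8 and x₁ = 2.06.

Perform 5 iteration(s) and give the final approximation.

f(x) = sin(x) - x/2
x₀ = 0.8, x₁ = 2.06

Secant formula: x_{n+1} = x_n - f(x_n)(x_n - x_{n-1})/(f(x_n) - f(x_{n-1}))

Iteration 1:
  f(0.800000) = 0.317356
  f(2.060000) = -0.147293
  x_2 = 2.060000 - (-0.147293)×(2.060000 - 0.800000)/(-0.147293 - 0.317356)
       = 1.660583
Iteration 2:
  f(2.060000) = -0.147293
  f(1.660583) = 0.165681
  x_3 = 1.660583 - 0.165681×(1.660583 - 2.060000)/(0.165681 - (-0.147293))
       = 1.872025
Iteration 3:
  f(1.660583) = 0.165681
  f(1.872025) = 0.018960
  x_4 = 1.872025 - 0.018960×(1.872025 - 1.660583)/(0.018960 - 0.165681)
       = 1.899349
Iteration 4:
  f(1.872025) = 0.018960
  f(1.899349) = -0.003164
  x_5 = 1.899349 - (-0.003164)×(1.899349 - 1.872025)/(-0.003164 - 0.018960)
       = 1.895441
Iteration 5:
  f(1.899349) = -0.003164
  f(1.895441) = 0.000043
  x_6 = 1.895441 - 0.000043×(1.895441 - 1.899349)/(0.000043 - (-0.003164))
       = 1.895494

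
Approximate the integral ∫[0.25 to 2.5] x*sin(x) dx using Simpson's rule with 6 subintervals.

f(x) = x*sin(x)
a = 0.25, b = 2.5, n = 6
h = (b - a)/n = 0.375000

Simpson's rule: (h/3)[f(x₀) + 4f(x₁) + 2f(x₂) + ... + f(xₙ)]

x_0 = 0.2500, f(x_0) = 0.061851, coefficient = 1
x_1 = 0.6250, f(x_1) = 0.365686, coefficient = 4
x_2 = 1.0000, f(x_2) = 0.841471, coefficient = 2
x_3 = 1.3750, f(x_3) = 1.348728, coefficient = 4
x_4 = 1.7500, f(x_4) = 1.721975, coefficient = 2
x_5 = 2.1250, f(x_5) = 1.806930, coefficient = 4
x_6 = 2.5000, f(x_6) = 1.496180, coefficient = 1

I ≈ (0.375000/3) × 20.770297 = 2.596287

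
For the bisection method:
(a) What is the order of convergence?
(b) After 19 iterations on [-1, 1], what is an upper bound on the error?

(a) Bisection has linear (order 1) convergence; the error is halved each step.

(b) Error bound = (b-a)/2^n = (1 - (-1))/2^{19}
    = 2/2^{19}

(a) 1 (linear); (b) error ≤ 3.81e-06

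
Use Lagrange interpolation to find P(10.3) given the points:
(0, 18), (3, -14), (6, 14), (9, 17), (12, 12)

Lagrange interpolation formula:
P(x) = Σ yᵢ × Lᵢ(x)
where Lᵢ(x) = Π_{j≠i} (x - xⱼ)/(xᵢ - xⱼ)

L_0(10.3) = (10.3 - 3)/(0 - 3) × (10.3 - 6)/(0 - 6) × (10.3 - 9)/(0 - 9) × (10.3 - 12)/(0 - 12) = -0.035685
L_1(10.3) = (10.3 - 0)/(3 - 0) × (10.3 - 6)/(3 - 6) × (10.3 - 9)/(3 - 9) × (10.3 - 12)/(3 - 12) = 0.201401
L_2(10.3) = (10.3 - 0)/(6 - 0) × (10.3 - 3)/(6 - 3) × (10.3 - 9)/(6 - 9) × (10.3 - 12)/(6 - 12) = -0.512870
L_3(10.3) = (10.3 - 0)/(9 - 0) × (10.3 - 3)/(9 - 3) × (10.3 - 6)/(9 - 6) × (10.3 - 12)/(9 - 12) = 1.130944
L_4(10.3) = (10.3 - 0)/(12 - 0) × (10.3 - 3)/(12 - 3) × (10.3 - 6)/(12 - 6) × (10.3 - 9)/(12 - 9) = 0.216210

P(10.3) = 18×L_0(10.3) + (-14)×L_1(10.3) + 14×L_2(10.3) + 17×L_3(10.3) + 12×L_4(10.3)
P(10.3) = 11.178444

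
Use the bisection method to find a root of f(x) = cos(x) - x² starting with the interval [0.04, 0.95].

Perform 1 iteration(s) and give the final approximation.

f(x) = cos(x) - x²
Initial interval: [0.04, 0.95]

Iteration 1:
  c_1 = (0.040000 + 0.950000)/2 = 0.495000
  f(c_1) = f(0.495000) = 0.634944
  f(a) × f(c) ≥ 0, new interval: [0.495000, 0.950000]

After 1 iteration(s), the approximation is c_1 = 0.495000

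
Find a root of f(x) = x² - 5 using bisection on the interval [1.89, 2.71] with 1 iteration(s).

f(x) = x² - 5
Initial interval: [1.89, 2.71]

Iteration 1:
  c_1 = (1.890000 + 2.710000)/2 = 2.300000
  f(c_1) = f(2.300000) = 0.290000
  f(a) × f(c) < 0, new interval: [1.890000, 2.300000]

After 1 iteration(s), the approximation is c_1 = 2.300000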